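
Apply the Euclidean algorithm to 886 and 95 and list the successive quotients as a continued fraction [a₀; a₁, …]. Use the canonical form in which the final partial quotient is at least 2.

[9; 3, 15, 2]

886 ÷ 95 → quotient 9, remainder 31
95 ÷ 31 → quotient 3, remainder 2
31 ÷ 2 → quotient 15, remainder 1
2 ÷ 1 → quotient 2, remainder 0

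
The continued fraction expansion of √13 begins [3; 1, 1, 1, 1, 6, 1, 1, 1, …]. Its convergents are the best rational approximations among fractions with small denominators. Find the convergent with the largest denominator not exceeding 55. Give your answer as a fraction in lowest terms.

137/38

a_0 = 3: 3/1  (≤ bound)
a_1 = 1: 4/1  (≤ bound)
a_2 = 1: 7/2  (≤ bound)
a_3 = 1: 11/3  (≤ bound)
a_4 = 1: 18/5  (≤ bound)
a_5 = 6: 119/33  (≤ bound)
a_6 = 1: 137/38  (≤ bound)
a_7 = 1: 256/71  (> 55, stop)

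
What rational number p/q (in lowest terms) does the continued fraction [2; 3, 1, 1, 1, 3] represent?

Use the convergent recurrence hₖ = aₖ·hₖ₋₁ + hₖ₋₂ (and likewise for the denominators kₖ):
a_0 = 2: 2/1
a_1 = 3: 7/3
a_2 = 1: 9/4
a_3 = 1: 16/7
a_4 = 1: 25/11
a_5 = 3: 91/40

91/40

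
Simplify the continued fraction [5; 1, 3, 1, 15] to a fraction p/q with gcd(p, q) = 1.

Start with 15.
1 + 1/(15/1) = 1 + 1/15 = 16/15
3 + 1/(16/15) = 3 + 15/16 = 63/16
1 + 1/(63/16) = 1 + 16/63 = 79/63
5 + 1/(79/63) = 5 + 63/79 = 458/79

458/79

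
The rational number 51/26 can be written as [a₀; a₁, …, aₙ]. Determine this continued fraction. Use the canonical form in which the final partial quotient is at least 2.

51 = 1·26 + 25, so a_0 = 1
26 = 1·25 + 1, so a_1 = 1
25 = 25·1 + 0, so a_2 = 25

[1; 1, 25]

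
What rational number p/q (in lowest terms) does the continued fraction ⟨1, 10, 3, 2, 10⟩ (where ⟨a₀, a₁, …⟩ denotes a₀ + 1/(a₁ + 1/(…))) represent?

Compute successive convergents:
a_0 = 1: 1/1
a_1 = 10: 11/10
a_2 = 3: 34/31
a_3 = 2: 79/72
a_4 = 10: 824/751

824/751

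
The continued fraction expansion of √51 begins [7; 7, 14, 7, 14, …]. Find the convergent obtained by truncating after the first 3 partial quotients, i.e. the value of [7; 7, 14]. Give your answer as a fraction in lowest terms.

Use the convergent recurrence hₖ = aₖ·hₖ₋₁ + hₖ₋₂ (and likewise for the denominators kₖ):
a_0 = 7: 7/1
a_1 = 7: 50/7
a_2 = 14: 707/99

707/99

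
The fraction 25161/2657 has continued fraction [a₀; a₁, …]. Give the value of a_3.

25161 = 9·2657 + 1248, so a_0 = 9
2657 = 2·1248 + 161, so a_1 = 2
1248 = 7·161 + 121, so a_2 = 7
161 = 1·121 + 40, so a_3 = 1

1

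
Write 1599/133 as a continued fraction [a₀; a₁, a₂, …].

[12; 44, 3]

1599 = 12·133 + 3, so a_0 = 12
133 = 44·3 + 1, so a_1 = 44
3 = 3·1 + 0, so a_2 = 3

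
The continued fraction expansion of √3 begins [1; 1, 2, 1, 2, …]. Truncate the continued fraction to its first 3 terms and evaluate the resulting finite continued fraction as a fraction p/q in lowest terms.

Start with 2.
1 + 1/(2/1) = 1 + 1/2 = 3/2
1 + 1/(3/2) = 1 + 2/3 = 5/3

5/3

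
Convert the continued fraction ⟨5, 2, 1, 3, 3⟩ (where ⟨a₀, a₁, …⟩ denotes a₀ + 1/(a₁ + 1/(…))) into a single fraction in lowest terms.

a_0 = 5: 5/1
a_1 = 2: 11/2
a_2 = 1: 16/3
a_3 = 3: 59/11
a_4 = 3: 193/36

193/36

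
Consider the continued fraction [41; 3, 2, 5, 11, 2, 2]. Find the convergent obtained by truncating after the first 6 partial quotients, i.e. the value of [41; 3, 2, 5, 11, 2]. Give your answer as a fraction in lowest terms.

Work from the innermost term outward:
Start with 2.
11 + 1/(2/1) = 11 + 1/2 = 23/2
5 + 1/(23/2) = 5 + 2/23 = 117/23
2 + 1/(117/23) = 2 + 23/117 = 257/117
3 + 1/(257/117) = 3 + 117/257 = 888/257
41 + 1/(888/257) = 41 + 257/888 = 36665/888

36665/888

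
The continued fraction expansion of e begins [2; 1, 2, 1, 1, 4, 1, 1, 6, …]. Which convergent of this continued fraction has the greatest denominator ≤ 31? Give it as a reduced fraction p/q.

List convergents until the denominator exceeds the bound:
a_0 = 2: 2/1  (≤ bound)
a_1 = 1: 3/1  (≤ bound)
a_2 = 2: 8/3  (≤ bound)
a_3 = 1: 11/4  (≤ bound)
a_4 = 1: 19/7  (≤ bound)
a_5 = 4: 87/32  (> 31, stop)

19/7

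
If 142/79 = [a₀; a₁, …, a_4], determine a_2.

142 = 1·79 + 63, so a_0 = 1
79 = 1·63 + 16, so a_1 = 1
63 = 3·16 + 15, so a_2 = 3

3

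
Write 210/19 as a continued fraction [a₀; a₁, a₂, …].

210 = 11·19 + 1, so a_0 = 11
19 = 19·1 + 0, so a_1 = 19

[11; 19]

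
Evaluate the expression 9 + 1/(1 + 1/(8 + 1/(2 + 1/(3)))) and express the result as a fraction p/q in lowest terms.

653/66

a_0 = 9: 9/1
a_1 = 1: 10/1
a_2 = 8: 89/9
a_3 = 2: 188/19
a_4 = 3: 653/66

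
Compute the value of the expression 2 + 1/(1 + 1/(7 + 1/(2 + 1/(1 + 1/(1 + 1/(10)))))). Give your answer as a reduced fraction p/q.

Compute successive convergents:
a_0 = 2: 2/1
a_1 = 1: 3/1
a_2 = 7: 23/8
a_3 = 2: 49/17
a_4 = 1: 72/25
a_5 = 1: 121/42
a_6 = 10: 1282/445

1282/445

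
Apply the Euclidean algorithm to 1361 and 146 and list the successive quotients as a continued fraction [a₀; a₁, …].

Apply division with remainder until the remainder is 0:
1361 = 9·146 + 47, so a_0 = 9
146 = 3·47 + 5, so a_1 = 3
47 = 9·5 + 2, so a_2 = 9
5 = 2·2 + 1, so a_3 = 2
2 = 2·1 + 0, so a_4 = 2

[9; 3, 9, 2, 2]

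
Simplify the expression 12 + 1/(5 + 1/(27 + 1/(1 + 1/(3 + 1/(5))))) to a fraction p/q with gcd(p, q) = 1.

35815/2936

a_0 = 12: 12/1
a_1 = 5: 61/5
a_2 = 27: 1659/136
a_3 = 1: 1720/141
a_4 = 3: 6819/559
a_5 = 5: 35815/2936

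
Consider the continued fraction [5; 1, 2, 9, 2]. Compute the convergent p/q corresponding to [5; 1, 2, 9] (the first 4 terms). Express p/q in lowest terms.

159/28

Start with 9.
2 + 1/(9/1) = 2 + 1/9 = 19/9
1 + 1/(19/9) = 1 + 9/19 = 28/19
5 + 1/(28/19) = 5 + 19/28 = 159/28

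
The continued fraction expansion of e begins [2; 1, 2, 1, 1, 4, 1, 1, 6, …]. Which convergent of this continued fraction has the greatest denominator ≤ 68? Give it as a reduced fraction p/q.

106/39

a_0 = 2: 2/1  (≤ bound)
a_1 = 1: 3/1  (≤ bound)
a_2 = 2: 8/3  (≤ bound)
a_3 = 1: 11/4  (≤ bound)
a_4 = 1: 19/7  (≤ bound)
a_5 = 4: 87/32  (≤ bound)
a_6 = 1: 106/39  (≤ bound)
a_7 = 1: 193/71  (> 68, stop)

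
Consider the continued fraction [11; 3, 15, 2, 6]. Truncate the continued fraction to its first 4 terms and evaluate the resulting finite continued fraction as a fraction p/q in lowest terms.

1076/95

Collapse the nested fraction from the inside out:
Start with 2.
15 + 1/(2/1) = 15 + 1/2 = 31/2
3 + 1/(31/2) = 3 + 2/31 = 95/31
11 + 1/(95/31) = 11 + 31/95 = 1076/95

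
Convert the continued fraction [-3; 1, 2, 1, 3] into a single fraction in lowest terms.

-34/15

Compute successive convergents:
a_0 = -3: -3/1
a_1 = 1: -2/1
a_2 = 2: -7/3
a_3 = 1: -9/4
a_4 = 3: -34/15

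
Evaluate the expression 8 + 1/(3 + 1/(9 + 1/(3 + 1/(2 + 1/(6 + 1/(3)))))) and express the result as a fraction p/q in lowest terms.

Start with 3.
6 + 1/(3/1) = 6 + 1/3 = 19/3
2 + 1/(19/3) = 2 + 3/19 = 41/19
3 + 1/(41/19) = 3 + 19/41 = 142/41
9 + 1/(142/41) = 9 + 41/142 = 1319/142
3 + 1/(1319/142) = 3 + 142/1319 = 4099/1319
8 + 1/(4099/1319) = 8 + 1319/4099 = 34111/4099

34111/4099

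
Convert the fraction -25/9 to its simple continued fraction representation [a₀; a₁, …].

⌊-25/9⌋ = -3, remainder 2
⌊9/2⌋ = 4, remainder 1
⌊2/1⌋ = 2, remainder 0

[-3; 4, 2]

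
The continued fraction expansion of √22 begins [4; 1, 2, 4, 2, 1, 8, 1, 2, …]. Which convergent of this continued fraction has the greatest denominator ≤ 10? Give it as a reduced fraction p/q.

14/3

a_0 = 4: 4/1  (≤ bound)
a_1 = 1: 5/1  (≤ bound)
a_2 = 2: 14/3  (≤ bound)
a_3 = 4: 61/13  (> 10, stop)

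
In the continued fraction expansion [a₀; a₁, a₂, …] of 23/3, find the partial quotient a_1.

1

23 = 7·3 + 2, so a_0 = 7
3 = 1·2 + 1, so a_1 = 1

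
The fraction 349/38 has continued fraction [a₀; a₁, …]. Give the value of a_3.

3

⌊349/38⌋ = 9, remainder 7
⌊38/7⌋ = 5, remainder 3
⌊7/3⌋ = 2, remainder 1
⌊3/1⌋ = 3, remainder 0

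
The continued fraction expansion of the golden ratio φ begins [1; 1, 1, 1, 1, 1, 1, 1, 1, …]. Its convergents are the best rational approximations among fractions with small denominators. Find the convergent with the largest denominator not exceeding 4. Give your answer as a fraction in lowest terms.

a_0 = 1: 1/1  (≤ bound)
a_1 = 1: 2/1  (≤ bound)
a_2 = 1: 3/2  (≤ bound)
a_3 = 1: 5/3  (≤ bound)
a_4 = 1: 8/5  (> 4, stop)

5/3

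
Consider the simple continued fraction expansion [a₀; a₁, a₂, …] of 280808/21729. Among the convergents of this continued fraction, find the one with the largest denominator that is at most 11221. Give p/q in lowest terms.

114073/8827

a_0 = 12: 12/1  (≤ bound)
a_1 = 1: 13/1  (≤ bound)
a_2 = 12: 168/13  (≤ bound)
a_3 = 52: 8749/677  (≤ bound)
a_4 = 6: 52662/4075  (≤ bound)
a_5 = 2: 114073/8827  (≤ bound)
a_6 = 2: 280808/21729  (> 11221, stop)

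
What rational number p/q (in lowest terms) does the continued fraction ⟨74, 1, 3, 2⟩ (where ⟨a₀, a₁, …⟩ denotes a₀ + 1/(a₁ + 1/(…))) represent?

673/9

Start with 2.
3 + 1/(2/1) = 3 + 1/2 = 7/2
1 + 1/(7/2) = 1 + 2/7 = 9/7
74 + 1/(9/7) = 74 + 7/9 = 673/9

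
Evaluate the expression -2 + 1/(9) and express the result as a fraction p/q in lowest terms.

a_0 = -2: -2/1
a_1 = 9: -17/9

-17/9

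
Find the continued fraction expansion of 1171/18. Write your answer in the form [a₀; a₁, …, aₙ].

[65; 18]

1171 ÷ 18 → quotient 65, remainder 1
18 ÷ 1 → quotient 18, remainder 0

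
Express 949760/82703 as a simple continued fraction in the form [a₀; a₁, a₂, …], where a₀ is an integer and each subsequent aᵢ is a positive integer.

Run the Euclidean algorithm, recording each quotient:
949760 = 11·82703 + 40027, so a_0 = 11
82703 = 2·40027 + 2649, so a_1 = 2
40027 = 15·2649 + 292, so a_2 = 15
2649 = 9·292 + 21, so a_3 = 9
292 = 13·21 + 19, so a_4 = 13
21 = 1·19 + 2, so a_5 = 1
19 = 9·2 + 1, so a_6 = 9
2 = 2·1 + 0, so a_7 = 2

[11; 2, 15, 9, 13, 1, 9, 2]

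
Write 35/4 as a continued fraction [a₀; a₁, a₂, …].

[8; 1, 3]

⌊35/4⌋ = 8, remainder 3
⌊4/3⌋ = 1, remainder 1
⌊3/1⌋ = 3, remainder 0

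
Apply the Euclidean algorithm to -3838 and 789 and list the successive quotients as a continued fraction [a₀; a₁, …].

-3838 = -5·789 + 107, so a_0 = -5
789 = 7·107 + 40, so a_1 = 7
107 = 2·40 + 27, so a_2 = 2
40 = 1·27 + 13, so a_3 = 1
27 = 2·13 + 1, so a_4 = 2
13 = 13·1 + 0, so a_5 = 13

[-5; 7, 2, 1, 2, 13]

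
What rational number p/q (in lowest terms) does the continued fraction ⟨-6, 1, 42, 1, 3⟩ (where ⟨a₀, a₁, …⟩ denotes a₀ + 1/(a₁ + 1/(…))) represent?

Collapse the nested fraction from the inside out:
Start with 3.
1 + 1/(3/1) = 1 + 1/3 = 4/3
42 + 1/(4/3) = 42 + 3/4 = 171/4
1 + 1/(171/4) = 1 + 4/171 = 175/171
-6 + 1/(175/171) = -6 + 171/175 = -879/175

-879/175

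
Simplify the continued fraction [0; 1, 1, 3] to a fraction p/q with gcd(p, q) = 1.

4/7

a_0 = 0: 0/1
a_1 = 1: 1/1
a_2 = 1: 1/2
a_3 = 3: 4/7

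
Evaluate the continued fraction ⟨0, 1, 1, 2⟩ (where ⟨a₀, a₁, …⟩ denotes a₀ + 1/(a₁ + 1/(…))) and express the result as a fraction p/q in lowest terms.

Start with 2.
1 + 1/(2/1) = 1 + 1/2 = 3/2
1 + 1/(3/2) = 1 + 2/3 = 5/3
0 + 1/(5/3) = 0 + 3/5 = 3/5

3/5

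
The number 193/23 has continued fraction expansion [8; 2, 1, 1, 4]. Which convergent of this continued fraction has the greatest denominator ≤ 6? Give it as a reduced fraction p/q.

a_0 = 8: 8/1  (≤ bound)
a_1 = 2: 17/2  (≤ bound)
a_2 = 1: 25/3  (≤ bound)
a_3 = 1: 42/5  (≤ bound)
a_4 = 4: 193/23  (> 6, stop)

42/5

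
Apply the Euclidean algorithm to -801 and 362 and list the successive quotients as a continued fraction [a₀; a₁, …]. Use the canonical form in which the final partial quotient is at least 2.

⌊-801/362⌋ = -3, remainder 285
⌊362/285⌋ = 1, remainder 77
⌊285/77⌋ = 3, remainder 54
⌊77/54⌋ = 1, remainder 23
⌊54/23⌋ = 2, remainder 8
⌊23/8⌋ = 2, remainder 7
⌊8/7⌋ = 1, remainder 1
⌊7/1⌋ = 7, remainder 0

[-3; 1, 3, 1, 2, 2, 1, 7]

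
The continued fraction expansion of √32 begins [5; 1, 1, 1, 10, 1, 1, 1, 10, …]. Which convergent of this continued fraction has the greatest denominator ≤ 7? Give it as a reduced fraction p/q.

17/3

a_0 = 5: 5/1  (≤ bound)
a_1 = 1: 6/1  (≤ bound)
a_2 = 1: 11/2  (≤ bound)
a_3 = 1: 17/3  (≤ bound)
a_4 = 10: 181/32  (> 7, stop)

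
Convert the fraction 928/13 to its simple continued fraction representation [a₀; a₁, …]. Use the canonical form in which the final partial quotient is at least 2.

[71; 2, 1, 1, 2]

928 ÷ 13 → quotient 71, remainder 5
13 ÷ 5 → quotient 2, remainder 3
5 ÷ 3 → quotient 1, remainder 2
3 ÷ 2 → quotient 1, remainder 1
2 ÷ 1 → quotient 2, remainder 0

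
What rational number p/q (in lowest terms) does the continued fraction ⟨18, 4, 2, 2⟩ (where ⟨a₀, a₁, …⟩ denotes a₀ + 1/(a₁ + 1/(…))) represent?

401/22

Start with 2.
2 + 1/(2/1) = 2 + 1/2 = 5/2
4 + 1/(5/2) = 4 + 2/5 = 22/5
18 + 1/(22/5) = 18 + 5/22 = 401/22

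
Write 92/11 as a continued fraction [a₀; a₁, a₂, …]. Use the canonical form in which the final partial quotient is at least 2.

Repeatedly divide and take the remainder:
92 = 8·11 + 4, so a_0 = 8
11 = 2·4 + 3, so a_1 = 2
4 = 1·3 + 1, so a_2 = 1
3 = 3·1 + 0, so a_3 = 3

[8; 2, 1, 3]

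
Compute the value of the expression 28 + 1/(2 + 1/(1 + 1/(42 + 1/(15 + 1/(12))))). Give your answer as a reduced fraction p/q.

Collapse the nested fraction from the inside out:
Start with 12.
15 + 1/(12/1) = 15 + 1/12 = 181/12
42 + 1/(181/12) = 42 + 12/181 = 7614/181
1 + 1/(7614/181) = 1 + 181/7614 = 7795/7614
2 + 1/(7795/7614) = 2 + 7614/7795 = 23204/7795
28 + 1/(23204/7795) = 28 + 7795/23204 = 657507/23204

657507/23204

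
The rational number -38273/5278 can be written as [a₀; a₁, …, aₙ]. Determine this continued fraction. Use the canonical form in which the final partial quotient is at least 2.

⌊-38273/5278⌋ = -8, remainder 3951
⌊5278/3951⌋ = 1, remainder 1327
⌊3951/1327⌋ = 2, remainder 1297
⌊1327/1297⌋ = 1, remainder 30
⌊1297/30⌋ = 43, remainder 7
⌊30/7⌋ = 4, remainder 2
⌊7/2⌋ = 3, remainder 1
⌊2/1⌋ = 2, remainder 0

[-8; 1, 2, 1, 43, 4, 3, 2]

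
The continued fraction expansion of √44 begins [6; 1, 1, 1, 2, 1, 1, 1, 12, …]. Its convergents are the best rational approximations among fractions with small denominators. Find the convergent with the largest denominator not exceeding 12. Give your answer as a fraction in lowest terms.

73/11

a_0 = 6: 6/1  (≤ bound)
a_1 = 1: 7/1  (≤ bound)
a_2 = 1: 13/2  (≤ bound)
a_3 = 1: 20/3  (≤ bound)
a_4 = 2: 53/8  (≤ bound)
a_5 = 1: 73/11  (≤ bound)
a_6 = 1: 126/19  (> 12, stop)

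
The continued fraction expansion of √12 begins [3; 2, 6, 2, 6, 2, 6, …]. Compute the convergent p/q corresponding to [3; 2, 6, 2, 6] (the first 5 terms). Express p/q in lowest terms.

627/181

Start with 6.
2 + 1/(6/1) = 2 + 1/6 = 13/6
6 + 1/(13/6) = 6 + 6/13 = 84/13
2 + 1/(84/13) = 2 + 13/84 = 181/84
3 + 1/(181/84) = 3 + 84/181 = 627/181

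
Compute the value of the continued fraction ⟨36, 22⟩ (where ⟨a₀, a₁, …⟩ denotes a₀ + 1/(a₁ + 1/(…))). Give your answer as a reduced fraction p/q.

793/22

Start with 22.
36 + 1/(22/1) = 36 + 1/22 = 793/22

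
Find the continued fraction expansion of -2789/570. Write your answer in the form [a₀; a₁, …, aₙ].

-2789 = -5·570 + 61, so a_0 = -5
570 = 9·61 + 21, so a_1 = 9
61 = 2·21 + 19, so a_2 = 2
21 = 1·19 + 2, so a_3 = 1
19 = 9·2 + 1, so a_4 = 9
2 = 2·1 + 0, so a_5 = 2

[-5; 9, 2, 1, 9, 2]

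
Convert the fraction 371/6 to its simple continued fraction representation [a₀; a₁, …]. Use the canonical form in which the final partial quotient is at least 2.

371 = 61·6 + 5, so a_0 = 61
6 = 1·5 + 1, so a_1 = 1
5 = 5·1 + 0, so a_2 = 5

[61; 1, 5]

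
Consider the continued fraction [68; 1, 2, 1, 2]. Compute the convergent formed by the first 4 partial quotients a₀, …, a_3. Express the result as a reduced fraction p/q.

275/4

Build up convergents one term at a time:
a_0 = 68: 68/1
a_1 = 1: 69/1
a_2 = 2: 206/3
a_3 = 1: 275/4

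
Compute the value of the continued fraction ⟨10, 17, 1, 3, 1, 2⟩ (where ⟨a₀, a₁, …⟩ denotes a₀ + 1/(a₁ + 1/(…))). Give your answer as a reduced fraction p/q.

2504/249

Work from the innermost term outward:
Start with 2.
1 + 1/(2/1) = 1 + 1/2 = 3/2
3 + 1/(3/2) = 3 + 2/3 = 11/3
1 + 1/(11/3) = 1 + 3/11 = 14/11
17 + 1/(14/11) = 17 + 11/14 = 249/14
10 + 1/(249/14) = 10 + 14/249 = 2504/249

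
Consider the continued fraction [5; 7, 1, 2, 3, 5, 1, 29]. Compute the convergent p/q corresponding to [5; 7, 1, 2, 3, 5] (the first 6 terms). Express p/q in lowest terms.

2093/408

Start with 5.
3 + 1/(5/1) = 3 + 1/5 = 16/5
2 + 1/(16/5) = 2 + 5/16 = 37/16
1 + 1/(37/16) = 1 + 16/37 = 53/37
7 + 1/(53/37) = 7 + 37/53 = 408/53
5 + 1/(408/53) = 5 + 53/408 = 2093/408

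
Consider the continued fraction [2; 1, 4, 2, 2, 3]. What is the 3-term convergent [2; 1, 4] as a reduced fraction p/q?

14/5

a_0 = 2: 2/1
a_1 = 1: 3/1
a_2 = 4: 14/5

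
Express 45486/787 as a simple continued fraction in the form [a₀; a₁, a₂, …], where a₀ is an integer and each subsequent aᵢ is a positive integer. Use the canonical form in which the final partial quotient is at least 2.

Repeatedly divide and take the remainder:
45486 ÷ 787 → quotient 57, remainder 627
787 ÷ 627 → quotient 1, remainder 160
627 ÷ 160 → quotient 3, remainder 147
160 ÷ 147 → quotient 1, remainder 13
147 ÷ 13 → quotient 11, remainder 4
13 ÷ 4 → quotient 3, remainder 1
4 ÷ 1 → quotient 4, remainder 0

[57; 1, 3, 1, 11, 3, 4]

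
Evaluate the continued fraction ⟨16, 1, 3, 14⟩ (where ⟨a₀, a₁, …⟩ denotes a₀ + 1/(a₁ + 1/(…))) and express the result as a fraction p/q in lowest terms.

Build up convergents one term at a time:
a_0 = 16: 16/1
a_1 = 1: 17/1
a_2 = 3: 67/4
a_3 = 14: 955/57

955/57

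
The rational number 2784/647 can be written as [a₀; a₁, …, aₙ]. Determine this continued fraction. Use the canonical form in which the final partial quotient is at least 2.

[4; 3, 3, 3, 9, 2]

Apply division with remainder until the remainder is 0:
⌊2784/647⌋ = 4, remainder 196
⌊647/196⌋ = 3, remainder 59
⌊196/59⌋ = 3, remainder 19
⌊59/19⌋ = 3, remainder 2
⌊19/2⌋ = 9, remainder 1
⌊2/1⌋ = 2, remainder 0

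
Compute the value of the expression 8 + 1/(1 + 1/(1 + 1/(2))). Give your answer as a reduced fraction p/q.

43/5

Use the convergent recurrence hₖ = aₖ·hₖ₋₁ + hₖ₋₂ (and likewise for the denominators kₖ):
a_0 = 8: 8/1
a_1 = 1: 9/1
a_2 = 1: 17/2
a_3 = 2: 43/5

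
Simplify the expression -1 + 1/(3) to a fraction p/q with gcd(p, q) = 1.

-2/3

Start with 3.
-1 + 1/(3/1) = -1 + 1/3 = -2/3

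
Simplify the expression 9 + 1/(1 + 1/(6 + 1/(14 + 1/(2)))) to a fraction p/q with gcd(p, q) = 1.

2021/205

Start with 2.
14 + 1/(2/1) = 14 + 1/2 = 29/2
6 + 1/(29/2) = 6 + 2/29 = 176/29
1 + 1/(176/29) = 1 + 29/176 = 205/176
9 + 1/(205/176) = 9 + 176/205 = 2021/205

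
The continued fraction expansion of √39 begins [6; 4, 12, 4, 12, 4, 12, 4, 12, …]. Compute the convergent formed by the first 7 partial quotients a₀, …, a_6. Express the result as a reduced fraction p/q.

764394/122401

Build up convergents one term at a time:
a_0 = 6: 6/1
a_1 = 4: 25/4
a_2 = 12: 306/49
a_3 = 4: 1249/200
a_4 = 12: 15294/2449
a_5 = 4: 62425/9996
a_6 = 12: 764394/122401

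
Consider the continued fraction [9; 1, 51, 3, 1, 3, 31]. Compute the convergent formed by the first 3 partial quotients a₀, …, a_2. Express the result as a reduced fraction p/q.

a_0 = 9: 9/1
a_1 = 1: 10/1
a_2 = 51: 519/52

519/52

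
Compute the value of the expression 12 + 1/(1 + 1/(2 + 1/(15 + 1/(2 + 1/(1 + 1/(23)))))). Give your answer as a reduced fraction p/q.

Start with 23.
1 + 1/(23/1) = 1 + 1/23 = 24/23
2 + 1/(24/23) = 2 + 23/24 = 71/24
15 + 1/(71/24) = 15 + 24/71 = 1089/71
2 + 1/(1089/71) = 2 + 71/1089 = 2249/1089
1 + 1/(2249/1089) = 1 + 1089/2249 = 3338/2249
12 + 1/(3338/2249) = 12 + 2249/3338 = 42305/3338

42305/3338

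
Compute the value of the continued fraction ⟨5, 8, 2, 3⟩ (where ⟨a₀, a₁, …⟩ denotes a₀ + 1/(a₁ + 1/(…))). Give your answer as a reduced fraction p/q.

302/59

Start with 3.
2 + 1/(3/1) = 2 + 1/3 = 7/3
8 + 1/(7/3) = 8 + 3/7 = 59/7
5 + 1/(59/7) = 5 + 7/59 = 302/59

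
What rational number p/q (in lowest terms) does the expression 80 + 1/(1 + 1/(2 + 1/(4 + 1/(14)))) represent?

a_0 = 80: 80/1
a_1 = 1: 81/1
a_2 = 2: 242/3
a_3 = 4: 1049/13
a_4 = 14: 14928/185

14928/185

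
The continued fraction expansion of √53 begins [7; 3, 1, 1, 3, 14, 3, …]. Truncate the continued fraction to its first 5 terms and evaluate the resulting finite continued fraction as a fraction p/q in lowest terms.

182/25

a_0 = 7: 7/1
a_1 = 3: 22/3
a_2 = 1: 29/4
a_3 = 1: 51/7
a_4 = 3: 182/25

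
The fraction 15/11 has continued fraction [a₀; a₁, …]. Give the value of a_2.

Apply division with remainder until the remainder is 0:
15 = 1·11 + 4, so a_0 = 1
11 = 2·4 + 3, so a_1 = 2
4 = 1·3 + 1, so a_2 = 1

1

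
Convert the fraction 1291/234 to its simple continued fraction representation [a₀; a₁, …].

[5; 1, 1, 14, 8]

1291 = 5·234 + 121, so a_0 = 5
234 = 1·121 + 113, so a_1 = 1
121 = 1·113 + 8, so a_2 = 1
113 = 14·8 + 1, so a_3 = 14
8 = 8·1 + 0, so a_4 = 8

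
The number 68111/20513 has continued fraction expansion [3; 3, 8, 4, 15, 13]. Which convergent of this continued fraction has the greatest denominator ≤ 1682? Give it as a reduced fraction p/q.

5213/1570

a_0 = 3: 3/1  (≤ bound)
a_1 = 3: 10/3  (≤ bound)
a_2 = 8: 83/25  (≤ bound)
a_3 = 4: 342/103  (≤ bound)
a_4 = 15: 5213/1570  (≤ bound)
a_5 = 13: 68111/20513  (> 1682, stop)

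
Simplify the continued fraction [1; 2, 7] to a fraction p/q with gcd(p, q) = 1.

Use the convergent recurrence hₖ = aₖ·hₖ₋₁ + hₖ₋₂ (and likewise for the denominators kₖ):
a_0 = 1: 1/1
a_1 = 2: 3/2
a_2 = 7: 22/15

22/15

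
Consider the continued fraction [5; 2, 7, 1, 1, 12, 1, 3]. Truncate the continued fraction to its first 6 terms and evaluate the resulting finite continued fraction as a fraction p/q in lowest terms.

a_0 = 5: 5/1
a_1 = 2: 11/2
a_2 = 7: 82/15
a_3 = 1: 93/17
a_4 = 1: 175/32
a_5 = 12: 2193/401

2193/401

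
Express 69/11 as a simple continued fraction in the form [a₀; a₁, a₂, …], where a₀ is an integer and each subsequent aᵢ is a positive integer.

[6; 3, 1, 2]

Repeatedly divide and take the remainder:
69 = 6·11 + 3, so a_0 = 6
11 = 3·3 + 2, so a_1 = 3
3 = 1·2 + 1, so a_2 = 1
2 = 2·1 + 0, so a_3 = 2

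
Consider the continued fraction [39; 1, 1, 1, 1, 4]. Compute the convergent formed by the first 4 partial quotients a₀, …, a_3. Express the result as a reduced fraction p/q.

119/3

Start with 1.
1 + 1/(1/1) = 1 + 1/1 = 2/1
1 + 1/(2/1) = 1 + 1/2 = 3/2
39 + 1/(3/2) = 39 + 2/3 = 119/3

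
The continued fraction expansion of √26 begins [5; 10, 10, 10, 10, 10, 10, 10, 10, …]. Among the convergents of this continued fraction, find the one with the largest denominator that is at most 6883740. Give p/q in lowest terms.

a_0 = 5: 5/1  (≤ bound)
a_1 = 10: 51/10  (≤ bound)
a_2 = 10: 515/101  (≤ bound)
a_3 = 10: 5201/1020  (≤ bound)
a_4 = 10: 52525/10301  (≤ bound)
a_5 = 10: 530451/104030  (≤ bound)
a_6 = 10: 5357035/1050601  (≤ bound)
a_7 = 10: 54100801/10610040  (> 6883740, stop)

5357035/1050601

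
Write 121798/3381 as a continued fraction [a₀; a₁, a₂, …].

[36; 41, 4, 3, 6]

⌊121798/3381⌋ = 36, remainder 82
⌊3381/82⌋ = 41, remainder 19
⌊82/19⌋ = 4, remainder 6
⌊19/6⌋ = 3, remainder 1
⌊6/1⌋ = 6, remainder 0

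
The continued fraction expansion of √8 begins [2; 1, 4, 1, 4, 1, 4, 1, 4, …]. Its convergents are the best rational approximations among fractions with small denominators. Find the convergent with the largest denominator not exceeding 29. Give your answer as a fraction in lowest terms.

a_0 = 2: 2/1  (≤ bound)
a_1 = 1: 3/1  (≤ bound)
a_2 = 4: 14/5  (≤ bound)
a_3 = 1: 17/6  (≤ bound)
a_4 = 4: 82/29  (≤ bound)
a_5 = 1: 99/35  (> 29, stop)

82/29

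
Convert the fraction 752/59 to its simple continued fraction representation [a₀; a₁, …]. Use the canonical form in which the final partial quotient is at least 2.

[12; 1, 2, 1, 14]

752 ÷ 59 → quotient 12, remainder 44
59 ÷ 44 → quotient 1, remainder 15
44 ÷ 15 → quotient 2, remainder 14
15 ÷ 14 → quotient 1, remainder 1
14 ÷ 1 → quotient 14, remainder 0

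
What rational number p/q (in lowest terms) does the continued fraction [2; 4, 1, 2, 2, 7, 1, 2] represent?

Build up convergents one term at a time:
a_0 = 2: 2/1
a_1 = 4: 9/4
a_2 = 1: 11/5
a_3 = 2: 31/14
a_4 = 2: 73/33
a_5 = 7: 542/245
a_6 = 1: 615/278
a_7 = 2: 1772/801

1772/801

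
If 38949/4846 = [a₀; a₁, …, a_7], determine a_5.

2

Run the Euclidean algorithm, recording each quotient:
38949 = 8·4846 + 181, so a_0 = 8
4846 = 26·181 + 140, so a_1 = 26
181 = 1·140 + 41, so a_2 = 1
140 = 3·41 + 17, so a_3 = 3
41 = 2·17 + 7, so a_4 = 2
17 = 2·7 + 3, so a_5 = 2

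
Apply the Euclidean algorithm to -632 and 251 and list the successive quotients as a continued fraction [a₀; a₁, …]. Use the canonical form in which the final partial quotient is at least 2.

[-3; 2, 13, 2, 4]

-632 = -3·251 + 121, so a_0 = -3
251 = 2·121 + 9, so a_1 = 2
121 = 13·9 + 4, so a_2 = 13
9 = 2·4 + 1, so a_3 = 2
4 = 4·1 + 0, so a_4 = 4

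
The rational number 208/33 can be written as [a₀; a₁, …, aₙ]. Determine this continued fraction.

[6; 3, 3, 3]

Run the Euclidean algorithm, recording each quotient:
⌊208/33⌋ = 6, remainder 10
⌊33/10⌋ = 3, remainder 3
⌊10/3⌋ = 3, remainder 1
⌊3/1⌋ = 3, remainder 0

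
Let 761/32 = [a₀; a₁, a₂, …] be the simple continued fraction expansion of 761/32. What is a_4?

Apply division with remainder until the remainder is 0:
⌊761/32⌋ = 23, remainder 25
⌊32/25⌋ = 1, remainder 7
⌊25/7⌋ = 3, remainder 4
⌊7/4⌋ = 1, remainder 3
⌊4/3⌋ = 1, remainder 1

1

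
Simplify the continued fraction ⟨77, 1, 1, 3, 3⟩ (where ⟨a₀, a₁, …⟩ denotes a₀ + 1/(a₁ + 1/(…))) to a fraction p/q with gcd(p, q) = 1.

Build up convergents one term at a time:
a_0 = 77: 77/1
a_1 = 1: 78/1
a_2 = 1: 155/2
a_3 = 3: 543/7
a_4 = 3: 1784/23

1784/23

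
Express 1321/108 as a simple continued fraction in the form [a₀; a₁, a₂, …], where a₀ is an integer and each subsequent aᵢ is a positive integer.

[12; 4, 3, 8]

⌊1321/108⌋ = 12, remainder 25
⌊108/25⌋ = 4, remainder 8
⌊25/8⌋ = 3, remainder 1
⌊8/1⌋ = 8, remainder 0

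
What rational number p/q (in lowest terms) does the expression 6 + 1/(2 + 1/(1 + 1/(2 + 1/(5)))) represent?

Build up convergents one term at a time:
a_0 = 6: 6/1
a_1 = 2: 13/2
a_2 = 1: 19/3
a_3 = 2: 51/8
a_4 = 5: 274/43

274/43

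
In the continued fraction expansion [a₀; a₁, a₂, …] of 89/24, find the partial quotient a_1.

1

89 ÷ 24 → quotient 3, remainder 17
24 ÷ 17 → quotient 1, remainder 7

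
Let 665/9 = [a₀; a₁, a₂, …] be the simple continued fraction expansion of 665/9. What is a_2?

8

⌊665/9⌋ = 73, remainder 8
⌊9/8⌋ = 1, remainder 1
⌊8/1⌋ = 8, remainder 0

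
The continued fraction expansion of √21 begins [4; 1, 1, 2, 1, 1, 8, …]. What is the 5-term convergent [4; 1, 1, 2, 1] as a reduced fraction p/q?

Starting at the tail and folding back:
Start with 1.
2 + 1/(1/1) = 2 + 1/1 = 3/1
1 + 1/(3/1) = 1 + 1/3 = 4/3
1 + 1/(4/3) = 1 + 3/4 = 7/4
4 + 1/(7/4) = 4 + 4/7 = 32/7

32/7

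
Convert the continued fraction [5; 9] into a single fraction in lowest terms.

Use the convergent recurrence hₖ = aₖ·hₖ₋₁ + hₖ₋₂ (and likewise for the denominators kₖ):
a_0 = 5: 5/1
a_1 = 9: 46/9

46/9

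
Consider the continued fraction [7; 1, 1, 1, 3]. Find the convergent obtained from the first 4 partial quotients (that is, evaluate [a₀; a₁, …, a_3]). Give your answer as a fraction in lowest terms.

a_0 = 7: 7/1
a_1 = 1: 8/1
a_2 = 1: 15/2
a_3 = 1: 23/3

23/3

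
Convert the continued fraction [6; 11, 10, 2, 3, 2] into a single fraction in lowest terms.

a_0 = 6: 6/1
a_1 = 11: 67/11
a_2 = 10: 676/111
a_3 = 2: 1419/233
a_4 = 3: 4933/810
a_5 = 2: 11285/1853

11285/1853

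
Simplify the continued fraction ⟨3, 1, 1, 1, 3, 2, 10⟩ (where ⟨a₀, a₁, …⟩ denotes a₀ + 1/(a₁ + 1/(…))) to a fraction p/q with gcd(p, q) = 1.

a_0 = 3: 3/1
a_1 = 1: 4/1
a_2 = 1: 7/2
a_3 = 1: 11/3
a_4 = 3: 40/11
a_5 = 2: 91/25
a_6 = 10: 950/261

950/261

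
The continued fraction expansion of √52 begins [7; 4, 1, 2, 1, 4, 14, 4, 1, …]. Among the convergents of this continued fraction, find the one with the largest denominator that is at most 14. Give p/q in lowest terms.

a_0 = 7: 7/1  (≤ bound)
a_1 = 4: 29/4  (≤ bound)
a_2 = 1: 36/5  (≤ bound)
a_3 = 2: 101/14  (≤ bound)
a_4 = 1: 137/19  (> 14, stop)

101/14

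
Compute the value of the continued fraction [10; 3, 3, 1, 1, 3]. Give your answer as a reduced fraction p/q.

845/82

a_0 = 10: 10/1
a_1 = 3: 31/3
a_2 = 3: 103/10
a_3 = 1: 134/13
a_4 = 1: 237/23
a_5 = 3: 845/82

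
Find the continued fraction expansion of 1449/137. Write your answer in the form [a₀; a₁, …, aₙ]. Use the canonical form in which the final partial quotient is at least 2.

⌊1449/137⌋ = 10, remainder 79
⌊137/79⌋ = 1, remainder 58
⌊79/58⌋ = 1, remainder 21
⌊58/21⌋ = 2, remainder 16
⌊21/16⌋ = 1, remainder 5
⌊16/5⌋ = 3, remainder 1
⌊5/1⌋ = 5, remainder 0

[10; 1, 1, 2, 1, 3, 5]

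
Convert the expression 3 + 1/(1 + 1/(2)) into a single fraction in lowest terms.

11/3

Work from the innermost term outward:
Start with 2.
1 + 1/(2/1) = 1 + 1/2 = 3/2
3 + 1/(3/2) = 3 + 2/3 = 11/3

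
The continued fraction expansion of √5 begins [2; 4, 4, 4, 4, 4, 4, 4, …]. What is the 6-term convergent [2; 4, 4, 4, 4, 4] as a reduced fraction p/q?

2889/1292

Work from the innermost term outward:
Start with 4.
4 + 1/(4/1) = 4 + 1/4 = 17/4
4 + 1/(17/4) = 4 + 4/17 = 72/17
4 + 1/(72/17) = 4 + 17/72 = 305/72
4 + 1/(305/72) = 4 + 72/305 = 1292/305
2 + 1/(1292/305) = 2 + 305/1292 = 2889/1292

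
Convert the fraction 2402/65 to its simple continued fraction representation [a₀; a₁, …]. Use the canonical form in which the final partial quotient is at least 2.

Repeatedly divide and take the remainder:
2402 ÷ 65 → quotient 36, remainder 62
65 ÷ 62 → quotient 1, remainder 3
62 ÷ 3 → quotient 20, remainder 2
3 ÷ 2 → quotient 1, remainder 1
2 ÷ 1 → quotient 2, remainder 0

[36; 1, 20, 1, 2]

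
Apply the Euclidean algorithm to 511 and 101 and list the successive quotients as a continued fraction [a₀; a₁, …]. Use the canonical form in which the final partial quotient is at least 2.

⌊511/101⌋ = 5, remainder 6
⌊101/6⌋ = 16, remainder 5
⌊6/5⌋ = 1, remainder 1
⌊5/1⌋ = 5, remainder 0

[5; 16, 1, 5]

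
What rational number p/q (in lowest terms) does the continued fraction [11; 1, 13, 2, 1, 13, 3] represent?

Start with 3.
13 + 1/(3/1) = 13 + 1/3 = 40/3
1 + 1/(40/3) = 1 + 3/40 = 43/40
2 + 1/(43/40) = 2 + 40/43 = 126/43
13 + 1/(126/43) = 13 + 43/126 = 1681/126
1 + 1/(1681/126) = 1 + 126/1681 = 1807/1681
11 + 1/(1807/1681) = 11 + 1681/1807 = 21558/1807

21558/1807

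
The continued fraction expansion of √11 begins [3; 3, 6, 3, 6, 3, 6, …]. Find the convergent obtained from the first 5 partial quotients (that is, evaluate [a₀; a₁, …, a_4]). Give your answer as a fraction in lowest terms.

1257/379

Use the convergent recurrence hₖ = aₖ·hₖ₋₁ + hₖ₋₂ (and likewise for the denominators kₖ):
a_0 = 3: 3/1
a_1 = 3: 10/3
a_2 = 6: 63/19
a_3 = 3: 199/60
a_4 = 6: 1257/379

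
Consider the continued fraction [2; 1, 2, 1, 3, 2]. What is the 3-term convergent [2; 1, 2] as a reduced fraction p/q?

8/3

a_0 = 2: 2/1
a_1 = 1: 3/1
a_2 = 2: 8/3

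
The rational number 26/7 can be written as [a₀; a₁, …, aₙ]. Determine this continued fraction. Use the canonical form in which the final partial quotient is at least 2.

26 ÷ 7 → quotient 3, remainder 5
7 ÷ 5 → quotient 1, remainder 2
5 ÷ 2 → quotient 2, remainder 1
2 ÷ 1 → quotient 2, remainder 0

[3; 1, 2, 2]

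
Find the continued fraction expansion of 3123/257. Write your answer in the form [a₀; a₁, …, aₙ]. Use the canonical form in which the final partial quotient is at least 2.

[12; 6, 1, 1, 2, 3, 2]

3123 ÷ 257 → quotient 12, remainder 39
257 ÷ 39 → quotient 6, remainder 23
39 ÷ 23 → quotient 1, remainder 16
23 ÷ 16 → quotient 1, remainder 7
16 ÷ 7 → quotient 2, remainder 2
7 ÷ 2 → quotient 3, remainder 1
2 ÷ 1 → quotient 2, remainder 0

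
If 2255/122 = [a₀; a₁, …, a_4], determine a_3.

1

Apply division with remainder until the remainder is 0:
⌊2255/122⌋ = 18, remainder 59
⌊122/59⌋ = 2, remainder 4
⌊59/4⌋ = 14, remainder 3
⌊4/3⌋ = 1, remainder 1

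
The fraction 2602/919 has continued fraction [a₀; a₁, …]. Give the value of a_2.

Repeatedly divide and take the remainder:
2602 = 2·919 + 764, so a_0 = 2
919 = 1·764 + 155, so a_1 = 1
764 = 4·155 + 144, so a_2 = 4

4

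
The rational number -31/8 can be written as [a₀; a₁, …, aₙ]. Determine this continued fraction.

Apply division with remainder until the remainder is 0:
⌊-31/8⌋ = -4, remainder 1
⌊8/1⌋ = 8, remainder 0

[-4; 8]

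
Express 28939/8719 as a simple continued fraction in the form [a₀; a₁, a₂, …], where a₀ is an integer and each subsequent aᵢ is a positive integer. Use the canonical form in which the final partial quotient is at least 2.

Apply division with remainder until the remainder is 0:
⌊28939/8719⌋ = 3, remainder 2782
⌊8719/2782⌋ = 3, remainder 373
⌊2782/373⌋ = 7, remainder 171
⌊373/171⌋ = 2, remainder 31
⌊171/31⌋ = 5, remainder 16
⌊31/16⌋ = 1, remainder 15
⌊16/15⌋ = 1, remainder 1
⌊15/1⌋ = 15, remainder 0

[3; 3, 7, 2, 5, 1, 1, 15]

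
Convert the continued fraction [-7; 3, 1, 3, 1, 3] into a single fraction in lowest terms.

-485/72

Use the convergent recurrence hₖ = aₖ·hₖ₋₁ + hₖ₋₂ (and likewise for the denominators kₖ):
a_0 = -7: -7/1
a_1 = 3: -20/3
a_2 = 1: -27/4
a_3 = 3: -101/15
a_4 = 1: -128/19
a_5 = 3: -485/72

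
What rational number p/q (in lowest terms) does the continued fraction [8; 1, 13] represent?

125/14

Start with 13.
1 + 1/(13/1) = 1 + 1/13 = 14/13
8 + 1/(14/13) = 8 + 13/14 = 125/14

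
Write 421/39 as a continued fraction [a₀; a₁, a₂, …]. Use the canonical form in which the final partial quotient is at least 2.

421 ÷ 39 → quotient 10, remainder 31
39 ÷ 31 → quotient 1, remainder 8
31 ÷ 8 → quotient 3, remainder 7
8 ÷ 7 → quotient 1, remainder 1
7 ÷ 1 → quotient 7, remainder 0

[10; 1, 3, 1, 7]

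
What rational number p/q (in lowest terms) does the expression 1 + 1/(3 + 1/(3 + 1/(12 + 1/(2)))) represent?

a_0 = 1: 1/1
a_1 = 3: 4/3
a_2 = 3: 13/10
a_3 = 12: 160/123
a_4 = 2: 333/256

333/256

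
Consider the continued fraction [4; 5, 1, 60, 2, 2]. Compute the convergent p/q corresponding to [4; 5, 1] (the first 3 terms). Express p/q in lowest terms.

Start with 1.
5 + 1/(1/1) = 5 + 1/1 = 6/1
4 + 1/(6/1) = 4 + 1/6 = 25/6

25/6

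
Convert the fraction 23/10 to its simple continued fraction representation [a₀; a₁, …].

[2; 3, 3]

23 = 2·10 + 3, so a_0 = 2
10 = 3·3 + 1, so a_1 = 3
3 = 3·1 + 0, so a_2 = 3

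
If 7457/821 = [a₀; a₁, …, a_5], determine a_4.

Apply division with remainder until the remainder is 0:
7457 = 9·821 + 68, so a_0 = 9
821 = 12·68 + 5, so a_1 = 12
68 = 13·5 + 3, so a_2 = 13
5 = 1·3 + 2, so a_3 = 1
3 = 1·2 + 1, so a_4 = 1

1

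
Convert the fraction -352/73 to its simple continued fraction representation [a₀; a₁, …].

⌊-352/73⌋ = -5, remainder 13
⌊73/13⌋ = 5, remainder 8
⌊13/8⌋ = 1, remainder 5
⌊8/5⌋ = 1, remainder 3
⌊5/3⌋ = 1, remainder 2
⌊3/2⌋ = 1, remainder 1
⌊2/1⌋ = 2, remainder 0

[-5; 5, 1, 1, 1, 1, 2]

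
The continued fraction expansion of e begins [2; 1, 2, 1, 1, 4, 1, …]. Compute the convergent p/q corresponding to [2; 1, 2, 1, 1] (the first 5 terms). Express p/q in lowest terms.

19/7

Start with 1.
1 + 1/(1/1) = 1 + 1/1 = 2/1
2 + 1/(2/1) = 2 + 1/2 = 5/2
1 + 1/(5/2) = 1 + 2/5 = 7/5
2 + 1/(7/5) = 2 + 5/7 = 19/7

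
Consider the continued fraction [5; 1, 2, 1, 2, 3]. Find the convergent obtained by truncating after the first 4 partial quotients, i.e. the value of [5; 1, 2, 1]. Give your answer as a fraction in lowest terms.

a_0 = 5: 5/1
a_1 = 1: 6/1
a_2 = 2: 17/3
a_3 = 1: 23/4

23/4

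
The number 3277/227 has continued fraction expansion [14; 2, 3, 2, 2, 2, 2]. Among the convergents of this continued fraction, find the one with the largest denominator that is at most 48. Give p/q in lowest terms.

List convergents until the denominator exceeds the bound:
a_0 = 14: 14/1  (≤ bound)
a_1 = 2: 29/2  (≤ bound)
a_2 = 3: 101/7  (≤ bound)
a_3 = 2: 231/16  (≤ bound)
a_4 = 2: 563/39  (≤ bound)
a_5 = 2: 1357/94  (> 48, stop)

563/39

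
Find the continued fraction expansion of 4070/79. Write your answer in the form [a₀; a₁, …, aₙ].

[51; 1, 1, 12, 1, 2]

4070 = 51·79 + 41, so a_0 = 51
79 = 1·41 + 38, so a_1 = 1
41 = 1·38 + 3, so a_2 = 1
38 = 12·3 + 2, so a_3 = 12
3 = 1·2 + 1, so a_4 = 1
2 = 2·1 + 0, so a_5 = 2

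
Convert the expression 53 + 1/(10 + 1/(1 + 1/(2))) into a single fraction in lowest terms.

1699/32

Use the convergent recurrence hₖ = aₖ·hₖ₋₁ + hₖ₋₂ (and likewise for the denominators kₖ):
a_0 = 53: 53/1
a_1 = 10: 531/10
a_2 = 1: 584/11
a_3 = 2: 1699/32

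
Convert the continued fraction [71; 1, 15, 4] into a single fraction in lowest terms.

4676/65

Starting at the tail and folding back:
Start with 4.
15 + 1/(4/1) = 15 + 1/4 = 61/4
1 + 1/(61/4) = 1 + 4/61 = 65/61
71 + 1/(65/61) = 71 + 61/65 = 4676/65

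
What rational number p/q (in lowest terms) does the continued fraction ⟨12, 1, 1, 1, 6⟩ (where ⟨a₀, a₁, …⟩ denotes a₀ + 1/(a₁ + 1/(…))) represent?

253/20

a_0 = 12: 12/1
a_1 = 1: 13/1
a_2 = 1: 25/2
a_3 = 1: 38/3
a_4 = 6: 253/20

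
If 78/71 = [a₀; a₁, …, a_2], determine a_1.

78 = 1·71 + 7, so a_0 = 1
71 = 10·7 + 1, so a_1 = 10

10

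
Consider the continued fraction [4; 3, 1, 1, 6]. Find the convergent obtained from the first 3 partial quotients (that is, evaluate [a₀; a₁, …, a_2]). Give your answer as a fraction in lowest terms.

17/4

a_0 = 4: 4/1
a_1 = 3: 13/3
a_2 = 1: 17/4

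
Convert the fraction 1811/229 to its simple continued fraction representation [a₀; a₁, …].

[7; 1, 9, 1, 9, 2]

⌊1811/229⌋ = 7, remainder 208
⌊229/208⌋ = 1, remainder 21
⌊208/21⌋ = 9, remainder 19
⌊21/19⌋ = 1, remainder 2
⌊19/2⌋ = 9, remainder 1
⌊2/1⌋ = 2, remainder 0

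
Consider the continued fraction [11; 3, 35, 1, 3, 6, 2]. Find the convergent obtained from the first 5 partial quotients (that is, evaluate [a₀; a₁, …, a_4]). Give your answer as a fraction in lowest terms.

a_0 = 11: 11/1
a_1 = 3: 34/3
a_2 = 35: 1201/106
a_3 = 1: 1235/109
a_4 = 3: 4906/433

4906/433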